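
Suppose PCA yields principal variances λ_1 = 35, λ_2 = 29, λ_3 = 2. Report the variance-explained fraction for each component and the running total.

Step 1 — total variance = trace(Sigma) = Σ λ_i = 35 + 29 + 2 = 66.

Step 2 — fraction explained by component i = λ_i / Σ λ:
  PC1: 35/66 = 0.5303
  PC2: 29/66 = 0.4394
  PC3: 2/66 = 0.0303

Step 3 — cumulative fraction after k components = (λ_1 + ... + λ_k) / Σ λ:
  k = 1: 35/66 = 0.5303
  k = 2: (35 + 29)/66 = 64/66 = 0.9697
  k = 3: (35 + 29 + 2)/66 = 66/66 = 1

Summary (fraction, with percent):

explained: PC1 0.5303 (53.03%), PC2 0.4394 (43.94%), PC3 0.0303 (3.03%);  cumulative: 0.5303, 0.9697, 1


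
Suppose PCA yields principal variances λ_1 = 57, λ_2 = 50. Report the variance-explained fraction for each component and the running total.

Step 1 — total variance = trace(Sigma) = Σ λ_i = 57 + 50 = 107.

Step 2 — fraction explained by component i = λ_i / Σ λ:
  PC1: 57/107 = 0.5327
  PC2: 50/107 = 0.4673

Step 3 — cumulative fraction after k components = (λ_1 + ... + λ_k) / Σ λ:
  k = 1: 57/107 = 0.5327
  k = 2: (57 + 50)/107 = 107/107 = 1

Summary (fraction, with percent):

explained: PC1 0.5327 (53.27%), PC2 0.4673 (46.73%);  cumulative: 0.5327, 1


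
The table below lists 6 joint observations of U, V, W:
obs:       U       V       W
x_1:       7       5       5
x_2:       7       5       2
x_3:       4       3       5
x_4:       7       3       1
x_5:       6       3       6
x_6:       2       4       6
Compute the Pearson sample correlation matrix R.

Step 1 — column means:
  mean(U) = (7 + 7 + 4 + 7 + 6 + 2) / 6 = 33/6 = 5.5
  mean(V) = (5 + 5 + 3 + 3 + 3 + 4) / 6 = 23/6 = 3.8333
  mean(W) = (5 + 2 + 5 + 1 + 6 + 6) / 6 = 25/6 = 4.1667

Step 2 — sample variances and covariances s[i,j] = (1/(n-1)) · Σ_k (x_{k,i} - mean_i) · (x_{k,j} - mean_j), with n-1 = 5:
  s[U,U] = ((1.5)·(1.5) + (1.5)·(1.5) + (-1.5)·(-1.5) + (1.5)·(1.5) + (0.5)·(0.5) + (-3.5)·(-3.5)) / 5 = 21.5/5 = 4.3
  s[U,V] = ((1.5)·(1.1667) + (1.5)·(1.1667) + (-1.5)·(-0.8333) + (1.5)·(-0.8333) + (0.5)·(-0.8333) + (-3.5)·(0.1667)) / 5 = 2.5/5 = 0.5
  s[U,W] = ((1.5)·(0.8333) + (1.5)·(-2.1667) + (-1.5)·(0.8333) + (1.5)·(-3.1667) + (0.5)·(1.8333) + (-3.5)·(1.8333)) / 5 = -13.5/5 = -2.7
  s[V,V] = ((1.1667)·(1.1667) + (1.1667)·(1.1667) + (-0.8333)·(-0.8333) + (-0.8333)·(-0.8333) + (-0.8333)·(-0.8333) + (0.1667)·(0.1667)) / 5 = 4.8333/5 = 0.9667
  s[V,W] = ((1.1667)·(0.8333) + (1.1667)·(-2.1667) + (-0.8333)·(0.8333) + (-0.8333)·(-3.1667) + (-0.8333)·(1.8333) + (0.1667)·(1.8333)) / 5 = -0.8333/5 = -0.1667
  s[W,W] = ((0.8333)·(0.8333) + (-2.1667)·(-2.1667) + (0.8333)·(0.8333) + (-3.1667)·(-3.1667) + (1.8333)·(1.8333) + (1.8333)·(1.8333)) / 5 = 22.8333/5 = 4.5667
  Sample standard deviations s_i = √(s[i,i]):
  s(U) = √(4.3) = 2.0736
  s(V) = √(0.9667) = 0.9832
  s(W) = √(4.5667) = 2.137

Step 3 — r_{ij} = s_{ij} / (s_i · s_j):
  r[U,U] = 1 (diagonal).
  r[U,V] = 0.5 / (2.0736 · 0.9832) = 0.5 / 2.0388 = 0.2452
  r[U,W] = -2.7 / (2.0736 · 2.137) = -2.7 / 4.4313 = -0.6093
  r[V,V] = 1 (diagonal).
  r[V,W] = -0.1667 / (0.9832 · 2.137) = -0.1667 / 2.1011 = -0.0793
  r[W,W] = 1 (diagonal).

R is symmetric with unit diagonal. Assembling:

R = [[1, 0.2452, -0.6093],
 [0.2452, 1, -0.0793],
 [-0.6093, -0.0793, 1]]


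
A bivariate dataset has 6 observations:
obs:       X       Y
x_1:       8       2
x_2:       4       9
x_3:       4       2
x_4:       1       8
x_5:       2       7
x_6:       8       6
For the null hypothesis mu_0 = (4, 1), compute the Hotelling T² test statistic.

Step 1 — sample mean vector:
  mean(X) = (8 + 4 + 4 + 1 + 2 + 8) / 6 = 27/6 = 4.5
  mean(Y) = (2 + 9 + 2 + 8 + 7 + 6) / 6 = 34/6 = 5.6667
  x̄ = (4.5, 5.6667),  deviation x̄ - mu_0 = (4.5, 5.6667) - (4, 1) = (0.5, 4.6667).

Step 2 — sample covariance matrix, S[i,j] = (1/(n-1)) · Σ_k (x_{k,i} - mean_i) · (x_{k,j} - mean_j), divisor n-1 = 5:
  S[X,X] = ((3.5)·(3.5) + (-0.5)·(-0.5) + (-0.5)·(-0.5) + (-3.5)·(-3.5) + (-2.5)·(-2.5) + (3.5)·(3.5)) / 5 = 43.5/5 = 8.7
  S[X,Y] = ((3.5)·(-3.6667) + (-0.5)·(3.3333) + (-0.5)·(-3.6667) + (-3.5)·(2.3333) + (-2.5)·(1.3333) + (3.5)·(0.3333)) / 5 = -23/5 = -4.6
  S[Y,Y] = ((-3.6667)·(-3.6667) + (3.3333)·(3.3333) + (-3.6667)·(-3.6667) + (2.3333)·(2.3333) + (1.3333)·(1.3333) + (0.3333)·(0.3333)) / 5 = 45.3333/5 = 9.0667
  S = [[8.7, -4.6],
 [-4.6, 9.0667]].

Step 3 — invert S. det(S) = 8.7·9.0667 - (-4.6)² = 57.72.
  S^{-1} = (1/det) · [[d, -b], [-b, a]] = [[0.1571, 0.0797],
 [0.0797, 0.1507]].

Step 4 — quadratic form (x̄ - mu_0)^T · S^{-1} · (x̄ - mu_0):
  S^{-1} · (x̄ - mu_0) = (0.4505, 0.7432),
  (x̄ - mu_0)^T · [...] = (0.5)·(0.4505) + (4.6667)·(0.7432) = 3.6937.

Step 5 — scale by n: T² = 6 · 3.6937 = 22.1622.

T² ≈ 22.1622


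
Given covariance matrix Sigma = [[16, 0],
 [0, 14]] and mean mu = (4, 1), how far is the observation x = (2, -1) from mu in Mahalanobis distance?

Step 1 — centre the observation: (x - mu) = (-2, -2).

Step 2 — invert Sigma. det(Sigma) = 16·14 - (0)² = 224.
  Sigma^{-1} = (1/det) · [[d, -b], [-b, a]] = [[0.0625, 0],
 [0, 0.0714]].

Step 3 — form the quadratic (x - mu)^T · Sigma^{-1} · (x - mu):
  Sigma^{-1} · (x - mu) = (-0.125, -0.1429).
  (x - mu)^T · [Sigma^{-1} · (x - mu)] = (-2)·(-0.125) + (-2)·(-0.1429) = 0.5357.

Step 4 — take square root: d = √(0.5357) ≈ 0.7319.

d(x, mu) = √(0.5357) ≈ 0.7319


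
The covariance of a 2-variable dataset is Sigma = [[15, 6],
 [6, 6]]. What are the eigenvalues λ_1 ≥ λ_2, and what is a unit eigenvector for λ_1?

Step 1 — characteristic polynomial of 2×2 Sigma:
  det(Sigma - λI) = λ² - trace · λ + det = 0.
  trace = 15 + 6 = 21, det = 15·6 - (6)² = 54.
Step 2 — discriminant:
  Δ = trace² - 4·det = 441 - 216 = 225.
Step 3 — eigenvalues:
  λ = (trace ± √Δ)/2 = (21 ± 15)/2,
  λ_1 = 18,  λ_2 = 3.

Step 4 — unit eigenvector for λ_1: solve (Sigma - λ_1 I)v = 0. First row:
  (15 - 18)·v_x + (6)·v_y = 0, i.e. (-3)·v_x + (6)·v_y = 0,
  so v ∝ (b, λ_1 - a) = (6, 3) = u.
  ||u|| = √((6)² + (3)²) = √(45) ≈ 6.7082,
  v_1 = u/||u|| ≈ (0.8944, 0.4472) (||v_1|| = 1).

λ_1 = 18,  λ_2 = 3;  v_1 ≈ (0.8944, 0.4472)


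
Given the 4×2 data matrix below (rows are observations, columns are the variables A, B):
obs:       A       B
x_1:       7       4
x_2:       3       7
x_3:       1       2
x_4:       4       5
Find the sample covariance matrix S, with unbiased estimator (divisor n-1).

Step 1 — column means:
  mean(A) = (7 + 3 + 1 + 4) / 4 = 15/4 = 3.75
  mean(B) = (4 + 7 + 2 + 5) / 4 = 18/4 = 4.5

Step 2 — sample covariance S[i,j] = (1/(n-1)) · Σ_k (x_{k,i} - mean_i) · (x_{k,j} - mean_j), with n-1 = 3.
  S[A,A] = ((3.25)·(3.25) + (-0.75)·(-0.75) + (-2.75)·(-2.75) + (0.25)·(0.25)) / 3 = 18.75/3 = 6.25
  S[A,B] = ((3.25)·(-0.5) + (-0.75)·(2.5) + (-2.75)·(-2.5) + (0.25)·(0.5)) / 3 = 3.5/3 = 1.1667
  S[B,B] = ((-0.5)·(-0.5) + (2.5)·(2.5) + (-2.5)·(-2.5) + (0.5)·(0.5)) / 3 = 13/3 = 4.3333

S is symmetric (S[j,i] = S[i,j]). Assembling:

S = [[6.25, 1.1667],
 [1.1667, 4.3333]]


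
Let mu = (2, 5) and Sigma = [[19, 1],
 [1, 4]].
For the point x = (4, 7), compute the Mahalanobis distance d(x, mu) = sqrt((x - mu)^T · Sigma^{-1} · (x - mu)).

Step 1 — centre the observation: (x - mu) = (2, 2).

Step 2 — invert Sigma. det(Sigma) = 19·4 - (1)² = 75.
  Sigma^{-1} = (1/det) · [[d, -b], [-b, a]] = [[0.0533, -0.0133],
 [-0.0133, 0.2533]].

Step 3 — form the quadratic (x - mu)^T · Sigma^{-1} · (x - mu):
  Sigma^{-1} · (x - mu) = (0.08, 0.48).
  (x - mu)^T · [Sigma^{-1} · (x - mu)] = (2)·(0.08) + (2)·(0.48) = 1.12.

Step 4 — take square root: d = √(1.12) ≈ 1.0583.

d(x, mu) = √(1.12) ≈ 1.0583


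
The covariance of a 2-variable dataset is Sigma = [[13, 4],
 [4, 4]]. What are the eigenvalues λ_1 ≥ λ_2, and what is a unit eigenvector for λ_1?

Step 1 — characteristic polynomial of 2×2 Sigma:
  det(Sigma - λI) = λ² - trace · λ + det = 0.
  trace = 13 + 4 = 17, det = 13·4 - (4)² = 36.
Step 2 — discriminant:
  Δ = trace² - 4·det = 289 - 144 = 145.
Step 3 — eigenvalues:
  λ = (trace ± √Δ)/2 = (17 ± 12.0416)/2,
  λ_1 = 14.5208,  λ_2 = 2.4792.

Step 4 — unit eigenvector for λ_1: solve (Sigma - λ_1 I)v = 0. First row:
  (13 - 14.5208)·v_x + (4)·v_y = 0, i.e. (-1.5208)·v_x + (4)·v_y = 0,
  so v ∝ (b, λ_1 - a) = (4, 1.5208) = u.
  ||u|| = √((4)² + (1.5208)²) = √(18.3128) ≈ 4.2793,
  v_1 = u/||u|| ≈ (0.9347, 0.3554) (||v_1|| = 1).

λ_1 = 14.5208,  λ_2 = 2.4792;  v_1 ≈ (0.9347, 0.3554)


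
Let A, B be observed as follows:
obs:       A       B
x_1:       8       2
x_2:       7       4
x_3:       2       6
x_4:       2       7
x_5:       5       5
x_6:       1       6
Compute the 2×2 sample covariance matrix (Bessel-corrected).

Step 1 — column means:
  mean(A) = (8 + 7 + 2 + 2 + 5 + 1) / 6 = 25/6 = 4.1667
  mean(B) = (2 + 4 + 6 + 7 + 5 + 6) / 6 = 30/6 = 5

Step 2 — sample covariance S[i,j] = (1/(n-1)) · Σ_k (x_{k,i} - mean_i) · (x_{k,j} - mean_j), with n-1 = 5.
  S[A,A] = ((3.8333)·(3.8333) + (2.8333)·(2.8333) + (-2.1667)·(-2.1667) + (-2.1667)·(-2.1667) + (0.8333)·(0.8333) + (-3.1667)·(-3.1667)) / 5 = 42.8333/5 = 8.5667
  S[A,B] = ((3.8333)·(-3) + (2.8333)·(-1) + (-2.1667)·(1) + (-2.1667)·(2) + (0.8333)·(0) + (-3.1667)·(1)) / 5 = -24/5 = -4.8
  S[B,B] = ((-3)·(-3) + (-1)·(-1) + (1)·(1) + (2)·(2) + (0)·(0) + (1)·(1)) / 5 = 16/5 = 3.2

S is symmetric (S[j,i] = S[i,j]). Assembling:

S = [[8.5667, -4.8],
 [-4.8, 3.2]]


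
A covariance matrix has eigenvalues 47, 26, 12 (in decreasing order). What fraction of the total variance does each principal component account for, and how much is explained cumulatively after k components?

Step 1 — total variance = trace(Sigma) = Σ λ_i = 47 + 26 + 12 = 85.

Step 2 — fraction explained by component i = λ_i / Σ λ:
  PC1: 47/85 = 0.5529
  PC2: 26/85 = 0.3059
  PC3: 12/85 = 0.1412

Step 3 — cumulative fraction after k components = (λ_1 + ... + λ_k) / Σ λ:
  k = 1: 47/85 = 0.5529
  k = 2: (47 + 26)/85 = 73/85 = 0.8588
  k = 3: (47 + 26 + 12)/85 = 85/85 = 1

Summary (fraction, with percent):

explained: PC1 0.5529 (55.29%), PC2 0.3059 (30.59%), PC3 0.1412 (14.12%);  cumulative: 0.5529, 0.8588, 1


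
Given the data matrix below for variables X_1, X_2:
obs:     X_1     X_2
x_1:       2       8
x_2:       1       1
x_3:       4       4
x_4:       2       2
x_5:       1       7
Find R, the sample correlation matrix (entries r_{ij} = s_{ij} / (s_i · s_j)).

Step 1 — column means:
  mean(X_1) = (2 + 1 + 4 + 2 + 1) / 5 = 10/5 = 2
  mean(X_2) = (8 + 1 + 4 + 2 + 7) / 5 = 22/5 = 4.4

Step 2 — sample variances and covariances s[i,j] = (1/(n-1)) · Σ_k (x_{k,i} - mean_i) · (x_{k,j} - mean_j), with n-1 = 4:
  s[X_1,X_1] = ((0)·(0) + (-1)·(-1) + (2)·(2) + (0)·(0) + (-1)·(-1)) / 4 = 6/4 = 1.5
  s[X_1,X_2] = ((0)·(3.6) + (-1)·(-3.4) + (2)·(-0.4) + (0)·(-2.4) + (-1)·(2.6)) / 4 = 0/4 = 0
  s[X_2,X_2] = ((3.6)·(3.6) + (-3.4)·(-3.4) + (-0.4)·(-0.4) + (-2.4)·(-2.4) + (2.6)·(2.6)) / 4 = 37.2/4 = 9.3
  Sample standard deviations s_i = √(s[i,i]):
  s(X_1) = √(1.5) = 1.2247
  s(X_2) = √(9.3) = 3.0496

Step 3 — r_{ij} = s_{ij} / (s_i · s_j):
  r[X_1,X_1] = 1 (diagonal).
  r[X_1,X_2] = 0 / (1.2247 · 3.0496) = 0 / 3.735 = 0
  r[X_2,X_2] = 1 (diagonal).

R is symmetric with unit diagonal. Assembling:

R = [[1, 0],
 [0, 1]]


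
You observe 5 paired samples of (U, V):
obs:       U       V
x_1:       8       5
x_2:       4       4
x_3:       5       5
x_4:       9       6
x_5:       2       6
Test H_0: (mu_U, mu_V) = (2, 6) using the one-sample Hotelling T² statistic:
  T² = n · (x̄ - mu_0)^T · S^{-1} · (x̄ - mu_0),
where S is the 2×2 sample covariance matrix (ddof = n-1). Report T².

Step 1 — sample mean vector:
  mean(U) = (8 + 4 + 5 + 9 + 2) / 5 = 28/5 = 5.6
  mean(V) = (5 + 4 + 5 + 6 + 6) / 5 = 26/5 = 5.2
  x̄ = (5.6, 5.2),  deviation x̄ - mu_0 = (5.6, 5.2) - (2, 6) = (3.6, -0.8).

Step 2 — sample covariance matrix, S[i,j] = (1/(n-1)) · Σ_k (x_{k,i} - mean_i) · (x_{k,j} - mean_j), divisor n-1 = 4:
  S[U,U] = ((2.4)·(2.4) + (-1.6)·(-1.6) + (-0.6)·(-0.6) + (3.4)·(3.4) + (-3.6)·(-3.6)) / 4 = 33.2/4 = 8.3
  S[U,V] = ((2.4)·(-0.2) + (-1.6)·(-1.2) + (-0.6)·(-0.2) + (3.4)·(0.8) + (-3.6)·(0.8)) / 4 = 1.4/4 = 0.35
  S[V,V] = ((-0.2)·(-0.2) + (-1.2)·(-1.2) + (-0.2)·(-0.2) + (0.8)·(0.8) + (0.8)·(0.8)) / 4 = 2.8/4 = 0.7
  S = [[8.3, 0.35],
 [0.35, 0.7]].

Step 3 — invert S. det(S) = 8.3·0.7 - (0.35)² = 5.6875.
  S^{-1} = (1/det) · [[d, -b], [-b, a]] = [[0.1231, -0.0615],
 [-0.0615, 1.4593]].

Step 4 — quadratic form (x̄ - mu_0)^T · S^{-1} · (x̄ - mu_0):
  S^{-1} · (x̄ - mu_0) = (0.4923, -1.389),
  (x̄ - mu_0)^T · [...] = (3.6)·(0.4923) + (-0.8)·(-1.389) = 2.8835.

Step 5 — scale by n: T² = 5 · 2.8835 = 14.4176.

T² ≈ 14.4176


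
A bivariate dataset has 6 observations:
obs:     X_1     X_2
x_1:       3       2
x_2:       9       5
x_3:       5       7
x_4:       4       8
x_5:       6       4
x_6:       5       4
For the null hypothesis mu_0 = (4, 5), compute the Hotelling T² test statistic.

Step 1 — sample mean vector:
  mean(X_1) = (3 + 9 + 5 + 4 + 6 + 5) / 6 = 32/6 = 5.3333
  mean(X_2) = (2 + 5 + 7 + 8 + 4 + 4) / 6 = 30/6 = 5
  x̄ = (5.3333, 5),  deviation x̄ - mu_0 = (5.3333, 5) - (4, 5) = (1.3333, 0).

Step 2 — sample covariance matrix, S[i,j] = (1/(n-1)) · Σ_k (x_{k,i} - mean_i) · (x_{k,j} - mean_j), divisor n-1 = 5:
  S[X_1,X_1] = ((-2.3333)·(-2.3333) + (3.6667)·(3.6667) + (-0.3333)·(-0.3333) + (-1.3333)·(-1.3333) + (0.6667)·(0.6667) + (-0.3333)·(-0.3333)) / 5 = 21.3333/5 = 4.2667
  S[X_1,X_2] = ((-2.3333)·(-3) + (3.6667)·(0) + (-0.3333)·(2) + (-1.3333)·(3) + (0.6667)·(-1) + (-0.3333)·(-1)) / 5 = 2/5 = 0.4
  S[X_2,X_2] = ((-3)·(-3) + (0)·(0) + (2)·(2) + (3)·(3) + (-1)·(-1) + (-1)·(-1)) / 5 = 24/5 = 4.8
  S = [[4.2667, 0.4],
 [0.4, 4.8]].

Step 3 — invert S. det(S) = 4.2667·4.8 - (0.4)² = 20.32.
  S^{-1} = (1/det) · [[d, -b], [-b, a]] = [[0.2362, -0.0197],
 [-0.0197, 0.21]].

Step 4 — quadratic form (x̄ - mu_0)^T · S^{-1} · (x̄ - mu_0):
  S^{-1} · (x̄ - mu_0) = (0.315, -0.0262),
  (x̄ - mu_0)^T · [...] = (1.3333)·(0.315) + (0)·(-0.0262) = 0.4199.

Step 5 — scale by n: T² = 6 · 0.4199 = 2.5197.

T² ≈ 2.5197


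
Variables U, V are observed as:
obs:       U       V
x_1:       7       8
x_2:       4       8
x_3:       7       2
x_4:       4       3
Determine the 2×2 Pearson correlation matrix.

Step 1 — column means:
  mean(U) = (7 + 4 + 7 + 4) / 4 = 22/4 = 5.5
  mean(V) = (8 + 8 + 2 + 3) / 4 = 21/4 = 5.25

Step 2 — sample variances and covariances s[i,j] = (1/(n-1)) · Σ_k (x_{k,i} - mean_i) · (x_{k,j} - mean_j), with n-1 = 3:
  s[U,U] = ((1.5)·(1.5) + (-1.5)·(-1.5) + (1.5)·(1.5) + (-1.5)·(-1.5)) / 3 = 9/3 = 3
  s[U,V] = ((1.5)·(2.75) + (-1.5)·(2.75) + (1.5)·(-3.25) + (-1.5)·(-2.25)) / 3 = -1.5/3 = -0.5
  s[V,V] = ((2.75)·(2.75) + (2.75)·(2.75) + (-3.25)·(-3.25) + (-2.25)·(-2.25)) / 3 = 30.75/3 = 10.25
  Sample standard deviations s_i = √(s[i,i]):
  s(U) = √(3) = 1.7321
  s(V) = √(10.25) = 3.2016

Step 3 — r_{ij} = s_{ij} / (s_i · s_j):
  r[U,U] = 1 (diagonal).
  r[U,V] = -0.5 / (1.7321 · 3.2016) = -0.5 / 5.5453 = -0.0902
  r[V,V] = 1 (diagonal).

R is symmetric with unit diagonal. Assembling:

R = [[1, -0.0902],
 [-0.0902, 1]]


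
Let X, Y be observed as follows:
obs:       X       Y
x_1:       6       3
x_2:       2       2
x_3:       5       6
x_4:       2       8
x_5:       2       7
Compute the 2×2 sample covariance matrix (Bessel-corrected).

Step 1 — column means:
  mean(X) = (6 + 2 + 5 + 2 + 2) / 5 = 17/5 = 3.4
  mean(Y) = (3 + 2 + 6 + 8 + 7) / 5 = 26/5 = 5.2

Step 2 — sample covariance S[i,j] = (1/(n-1)) · Σ_k (x_{k,i} - mean_i) · (x_{k,j} - mean_j), with n-1 = 4.
  S[X,X] = ((2.6)·(2.6) + (-1.4)·(-1.4) + (1.6)·(1.6) + (-1.4)·(-1.4) + (-1.4)·(-1.4)) / 4 = 15.2/4 = 3.8
  S[X,Y] = ((2.6)·(-2.2) + (-1.4)·(-3.2) + (1.6)·(0.8) + (-1.4)·(2.8) + (-1.4)·(1.8)) / 4 = -6.4/4 = -1.6
  S[Y,Y] = ((-2.2)·(-2.2) + (-3.2)·(-3.2) + (0.8)·(0.8) + (2.8)·(2.8) + (1.8)·(1.8)) / 4 = 26.8/4 = 6.7

S is symmetric (S[j,i] = S[i,j]). Assembling:

S = [[3.8, -1.6],
 [-1.6, 6.7]]


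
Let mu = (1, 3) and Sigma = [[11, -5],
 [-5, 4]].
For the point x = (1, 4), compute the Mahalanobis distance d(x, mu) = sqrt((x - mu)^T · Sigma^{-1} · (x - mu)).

Step 1 — centre the observation: (x - mu) = (0, 1).

Step 2 — invert Sigma. det(Sigma) = 11·4 - (-5)² = 19.
  Sigma^{-1} = (1/det) · [[d, -b], [-b, a]] = [[0.2105, 0.2632],
 [0.2632, 0.5789]].

Step 3 — form the quadratic (x - mu)^T · Sigma^{-1} · (x - mu):
  Sigma^{-1} · (x - mu) = (0.2632, 0.5789).
  (x - mu)^T · [Sigma^{-1} · (x - mu)] = (0)·(0.2632) + (1)·(0.5789) = 0.5789.

Step 4 — take square root: d = √(0.5789) ≈ 0.7609.

d(x, mu) = √(0.5789) ≈ 0.7609


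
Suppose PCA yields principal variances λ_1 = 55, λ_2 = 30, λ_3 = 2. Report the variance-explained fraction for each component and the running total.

Step 1 — total variance = trace(Sigma) = Σ λ_i = 55 + 30 + 2 = 87.

Step 2 — fraction explained by component i = λ_i / Σ λ:
  PC1: 55/87 = 0.6322
  PC2: 30/87 = 0.3448
  PC3: 2/87 = 0.023

Step 3 — cumulative fraction after k components = (λ_1 + ... + λ_k) / Σ λ:
  k = 1: 55/87 = 0.6322
  k = 2: (55 + 30)/87 = 85/87 = 0.977
  k = 3: (55 + 30 + 2)/87 = 87/87 = 1

Summary (fraction, with percent):

explained: PC1 0.6322 (63.22%), PC2 0.3448 (34.48%), PC3 0.023 (2.3%);  cumulative: 0.6322, 0.977, 1


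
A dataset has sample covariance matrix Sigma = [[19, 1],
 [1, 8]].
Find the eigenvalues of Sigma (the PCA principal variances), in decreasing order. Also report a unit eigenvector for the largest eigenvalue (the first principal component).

Step 1 — characteristic polynomial of 2×2 Sigma:
  det(Sigma - λI) = λ² - trace · λ + det = 0.
  trace = 19 + 8 = 27, det = 19·8 - (1)² = 151.
Step 2 — discriminant:
  Δ = trace² - 4·det = 729 - 604 = 125.
Step 3 — eigenvalues:
  λ = (trace ± √Δ)/2 = (27 ± 11.1803)/2,
  λ_1 = 19.0902,  λ_2 = 7.9098.

Step 4 — unit eigenvector for λ_1: solve (Sigma - λ_1 I)v = 0. First row:
  (19 - 19.0902)·v_x + (1)·v_y = 0, i.e. (-0.0902)·v_x + (1)·v_y = 0,
  so v ∝ (b, λ_1 - a) = (1, 0.0902) = u.
  ||u|| = √((1)² + (0.0902)²) = √(1.0081) ≈ 1.0041,
  v_1 = u/||u|| ≈ (0.996, 0.0898) (||v_1|| = 1).

λ_1 = 19.0902,  λ_2 = 7.9098;  v_1 ≈ (0.996, 0.0898)


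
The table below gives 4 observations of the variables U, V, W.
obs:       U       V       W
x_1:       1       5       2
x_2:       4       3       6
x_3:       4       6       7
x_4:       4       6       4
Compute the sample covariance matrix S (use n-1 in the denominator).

Step 1 — column means:
  mean(U) = (1 + 4 + 4 + 4) / 4 = 13/4 = 3.25
  mean(V) = (5 + 3 + 6 + 6) / 4 = 20/4 = 5
  mean(W) = (2 + 6 + 7 + 4) / 4 = 19/4 = 4.75

Step 2 — sample covariance S[i,j] = (1/(n-1)) · Σ_k (x_{k,i} - mean_i) · (x_{k,j} - mean_j), with n-1 = 3.
  S[U,U] = ((-2.25)·(-2.25) + (0.75)·(0.75) + (0.75)·(0.75) + (0.75)·(0.75)) / 3 = 6.75/3 = 2.25
  S[U,V] = ((-2.25)·(0) + (0.75)·(-2) + (0.75)·(1) + (0.75)·(1)) / 3 = 0/3 = 0
  S[U,W] = ((-2.25)·(-2.75) + (0.75)·(1.25) + (0.75)·(2.25) + (0.75)·(-0.75)) / 3 = 8.25/3 = 2.75
  S[V,V] = ((0)·(0) + (-2)·(-2) + (1)·(1) + (1)·(1)) / 3 = 6/3 = 2
  S[V,W] = ((0)·(-2.75) + (-2)·(1.25) + (1)·(2.25) + (1)·(-0.75)) / 3 = -1/3 = -0.3333
  S[W,W] = ((-2.75)·(-2.75) + (1.25)·(1.25) + (2.25)·(2.25) + (-0.75)·(-0.75)) / 3 = 14.75/3 = 4.9167

S is symmetric (S[j,i] = S[i,j]). Assembling:

S = [[2.25, 0, 2.75],
 [0, 2, -0.3333],
 [2.75, -0.3333, 4.9167]]


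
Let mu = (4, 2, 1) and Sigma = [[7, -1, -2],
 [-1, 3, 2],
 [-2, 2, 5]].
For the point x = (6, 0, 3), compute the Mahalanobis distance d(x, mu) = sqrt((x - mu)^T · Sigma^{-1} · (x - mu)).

Step 1 — centre the observation: (x - mu) = (2, -2, 2).

Step 2 — invert Sigma (cofactor / det for 3×3, or solve directly):
  Sigma^{-1} = [[0.1618, 0.0147, 0.0588],
 [0.0147, 0.4559, -0.1765],
 [0.0588, -0.1765, 0.2941]].

Step 3 — form the quadratic (x - mu)^T · Sigma^{-1} · (x - mu):
  Sigma^{-1} · (x - mu) = (0.4118, -1.2353, 1.0588).
  (x - mu)^T · [Sigma^{-1} · (x - mu)] = (2)·(0.4118) + (-2)·(-1.2353) + (2)·(1.0588) = 5.4118.

Step 4 — take square root: d = √(5.4118) ≈ 2.3263.

d(x, mu) = √(5.4118) ≈ 2.3263


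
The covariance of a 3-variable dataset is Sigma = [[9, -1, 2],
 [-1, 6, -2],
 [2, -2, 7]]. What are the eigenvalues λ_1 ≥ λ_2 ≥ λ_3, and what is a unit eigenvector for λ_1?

Step 1 — characteristic polynomial p(λ) = det(λI - Sigma) = λ³ - tr·λ² + c_1·λ - det, where tr = trace, c_1 = sum of the principal 2×2 minors, det = det(Sigma):
  tr = 9 + 6 + 7 = 22,
  c_1 = (9·6 - (-1)²) + (9·7 - (2)²) + (6·7 - (-2)²) = 53 + 59 + 38 = 150,
  det = 9·(6·7 - (-2)²) - (-1)·((-1)·7 - (-2)·(2)) + (2)·((-1)·(-2) - 6·(2)) = 9·(38) - (-1)·(-3) + (2)·(-10) = 319.
  So p(λ) = λ³ - 22λ² + 150λ - 319.
Step 2 — look for an integer root (rational root theorem: any rational root is an integer divisor of 319). Testing λ = 11:
  p(11) = 1331 - 2662 + 1650 - 319 = 0  ✓
  Dividing out (λ - 11): p(λ) = (λ - 11)(λ² - 11λ + 29).
Step 3 — remaining eigenvalues from the quadratic λ² - 11λ + 29 = 0:
  Δ = 11² - 4·29 = 121 - 116 = 5,  λ = (11 ± √5)/2 = (11 ± 2.2361)/2 ≈ 6.618 or 4.382.
  Sorted: λ_1 = 11,  λ_2 = 6.618,  λ_3 = 4.382  (check: sum = 22 = tr ✓).

Step 4 — unit eigenvector for λ_1 = 11: v spans the null space of (Sigma - λ_1 I), whose rows are
  r_1 = (-2, -1, 2),  r_2 = (-1, -5, -2),  r_3 = (2, -2, -4).
  v is orthogonal to every row, so take v ∝ r_1 × r_2 = ((-1)·(-2) - (2)·(-5), (2)·(-1) - (-2)·(-2), (-2)·(-5) - (-1)·(-1)) = (12, -6, 9).
  Rescale (divide by 3): u = (4, -2, 3).
  ||u|| = √((4)² + (-2)² + (3)²) = √(29) ≈ 5.3852,  v_1 = u/||u|| ≈ (0.7428, -0.3714, 0.5571) (||v_1|| = 1).

λ_1 = 11,  λ_2 = 6.618,  λ_3 = 4.382;  v_1 ≈ (0.7428, -0.3714, 0.5571)


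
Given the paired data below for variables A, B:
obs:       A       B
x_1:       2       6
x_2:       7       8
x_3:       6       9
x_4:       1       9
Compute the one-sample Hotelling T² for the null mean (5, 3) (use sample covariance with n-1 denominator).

Step 1 — sample mean vector:
  mean(A) = (2 + 7 + 6 + 1) / 4 = 16/4 = 4
  mean(B) = (6 + 8 + 9 + 9) / 4 = 32/4 = 8
  x̄ = (4, 8),  deviation x̄ - mu_0 = (4, 8) - (5, 3) = (-1, 5).

Step 2 — sample covariance matrix, S[i,j] = (1/(n-1)) · Σ_k (x_{k,i} - mean_i) · (x_{k,j} - mean_j), divisor n-1 = 3:
  S[A,A] = ((-2)·(-2) + (3)·(3) + (2)·(2) + (-3)·(-3)) / 3 = 26/3 = 8.6667
  S[A,B] = ((-2)·(-2) + (3)·(0) + (2)·(1) + (-3)·(1)) / 3 = 3/3 = 1
  S[B,B] = ((-2)·(-2) + (0)·(0) + (1)·(1) + (1)·(1)) / 3 = 6/3 = 2
  S = [[8.6667, 1],
 [1, 2]].

Step 3 — invert S. det(S) = 8.6667·2 - (1)² = 16.3333.
  S^{-1} = (1/det) · [[d, -b], [-b, a]] = [[0.1224, -0.0612],
 [-0.0612, 0.5306]].

Step 4 — quadratic form (x̄ - mu_0)^T · S^{-1} · (x̄ - mu_0):
  S^{-1} · (x̄ - mu_0) = (-0.4286, 2.7143),
  (x̄ - mu_0)^T · [...] = (-1)·(-0.4286) + (5)·(2.7143) = 14.

Step 5 — scale by n: T² = 4 · 14 = 56.

T² ≈ 56


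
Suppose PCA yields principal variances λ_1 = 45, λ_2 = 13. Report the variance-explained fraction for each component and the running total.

Step 1 — total variance = trace(Sigma) = Σ λ_i = 45 + 13 = 58.

Step 2 — fraction explained by component i = λ_i / Σ λ:
  PC1: 45/58 = 0.7759
  PC2: 13/58 = 0.2241

Step 3 — cumulative fraction after k components = (λ_1 + ... + λ_k) / Σ λ:
  k = 1: 45/58 = 0.7759
  k = 2: (45 + 13)/58 = 58/58 = 1

Summary (fraction, with percent):

explained: PC1 0.7759 (77.59%), PC2 0.2241 (22.41%);  cumulative: 0.7759, 1


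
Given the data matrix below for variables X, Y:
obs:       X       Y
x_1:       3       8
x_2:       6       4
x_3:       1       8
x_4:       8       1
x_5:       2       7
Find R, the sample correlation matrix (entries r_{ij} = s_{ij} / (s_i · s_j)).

Step 1 — column means:
  mean(X) = (3 + 6 + 1 + 8 + 2) / 5 = 20/5 = 4
  mean(Y) = (8 + 4 + 8 + 1 + 7) / 5 = 28/5 = 5.6

Step 2 — sample variances and covariances s[i,j] = (1/(n-1)) · Σ_k (x_{k,i} - mean_i) · (x_{k,j} - mean_j), with n-1 = 4:
  s[X,X] = ((-1)·(-1) + (2)·(2) + (-3)·(-3) + (4)·(4) + (-2)·(-2)) / 4 = 34/4 = 8.5
  s[X,Y] = ((-1)·(2.4) + (2)·(-1.6) + (-3)·(2.4) + (4)·(-4.6) + (-2)·(1.4)) / 4 = -34/4 = -8.5
  s[Y,Y] = ((2.4)·(2.4) + (-1.6)·(-1.6) + (2.4)·(2.4) + (-4.6)·(-4.6) + (1.4)·(1.4)) / 4 = 37.2/4 = 9.3
  Sample standard deviations s_i = √(s[i,i]):
  s(X) = √(8.5) = 2.9155
  s(Y) = √(9.3) = 3.0496

Step 3 — r_{ij} = s_{ij} / (s_i · s_j):
  r[X,X] = 1 (diagonal).
  r[X,Y] = -8.5 / (2.9155 · 3.0496) = -8.5 / 8.891 = -0.956
  r[Y,Y] = 1 (diagonal).

R is symmetric with unit diagonal. Assembling:

R = [[1, -0.956],
 [-0.956, 1]]


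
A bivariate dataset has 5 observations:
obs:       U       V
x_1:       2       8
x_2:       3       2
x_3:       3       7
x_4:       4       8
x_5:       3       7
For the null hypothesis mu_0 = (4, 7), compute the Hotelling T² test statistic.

Step 1 — sample mean vector:
  mean(U) = (2 + 3 + 3 + 4 + 3) / 5 = 15/5 = 3
  mean(V) = (8 + 2 + 7 + 8 + 7) / 5 = 32/5 = 6.4
  x̄ = (3, 6.4),  deviation x̄ - mu_0 = (3, 6.4) - (4, 7) = (-1, -0.6).

Step 2 — sample covariance matrix, S[i,j] = (1/(n-1)) · Σ_k (x_{k,i} - mean_i) · (x_{k,j} - mean_j), divisor n-1 = 4:
  S[U,U] = ((-1)·(-1) + (0)·(0) + (0)·(0) + (1)·(1) + (0)·(0)) / 4 = 2/4 = 0.5
  S[U,V] = ((-1)·(1.6) + (0)·(-4.4) + (0)·(0.6) + (1)·(1.6) + (0)·(0.6)) / 4 = 0/4 = 0
  S[V,V] = ((1.6)·(1.6) + (-4.4)·(-4.4) + (0.6)·(0.6) + (1.6)·(1.6) + (0.6)·(0.6)) / 4 = 25.2/4 = 6.3
  S = [[0.5, 0],
 [0, 6.3]].

Step 3 — invert S. det(S) = 0.5·6.3 - (0)² = 3.15.
  S^{-1} = (1/det) · [[d, -b], [-b, a]] = [[2, 0],
 [0, 0.1587]].

Step 4 — quadratic form (x̄ - mu_0)^T · S^{-1} · (x̄ - mu_0):
  S^{-1} · (x̄ - mu_0) = (-2, -0.0952),
  (x̄ - mu_0)^T · [...] = (-1)·(-2) + (-0.6)·(-0.0952) = 2.0571.

Step 5 — scale by n: T² = 5 · 2.0571 = 10.2857.

T² ≈ 10.2857


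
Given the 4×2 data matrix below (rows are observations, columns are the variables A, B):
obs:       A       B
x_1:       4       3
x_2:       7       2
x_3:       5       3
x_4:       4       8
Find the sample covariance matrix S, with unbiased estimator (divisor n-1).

Step 1 — column means:
  mean(A) = (4 + 7 + 5 + 4) / 4 = 20/4 = 5
  mean(B) = (3 + 2 + 3 + 8) / 4 = 16/4 = 4

Step 2 — sample covariance S[i,j] = (1/(n-1)) · Σ_k (x_{k,i} - mean_i) · (x_{k,j} - mean_j), with n-1 = 3.
  S[A,A] = ((-1)·(-1) + (2)·(2) + (0)·(0) + (-1)·(-1)) / 3 = 6/3 = 2
  S[A,B] = ((-1)·(-1) + (2)·(-2) + (0)·(-1) + (-1)·(4)) / 3 = -7/3 = -2.3333
  S[B,B] = ((-1)·(-1) + (-2)·(-2) + (-1)·(-1) + (4)·(4)) / 3 = 22/3 = 7.3333

S is symmetric (S[j,i] = S[i,j]). Assembling:

S = [[2, -2.3333],
 [-2.3333, 7.3333]]


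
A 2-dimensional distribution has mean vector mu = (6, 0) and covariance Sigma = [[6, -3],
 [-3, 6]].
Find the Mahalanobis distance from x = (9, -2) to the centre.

Step 1 — centre the observation: (x - mu) = (3, -2).

Step 2 — invert Sigma. det(Sigma) = 6·6 - (-3)² = 27.
  Sigma^{-1} = (1/det) · [[d, -b], [-b, a]] = [[0.2222, 0.1111],
 [0.1111, 0.2222]].

Step 3 — form the quadratic (x - mu)^T · Sigma^{-1} · (x - mu):
  Sigma^{-1} · (x - mu) = (0.4444, -0.1111).
  (x - mu)^T · [Sigma^{-1} · (x - mu)] = (3)·(0.4444) + (-2)·(-0.1111) = 1.5556.

Step 4 — take square root: d = √(1.5556) ≈ 1.2472.

d(x, mu) = √(1.5556) ≈ 1.2472


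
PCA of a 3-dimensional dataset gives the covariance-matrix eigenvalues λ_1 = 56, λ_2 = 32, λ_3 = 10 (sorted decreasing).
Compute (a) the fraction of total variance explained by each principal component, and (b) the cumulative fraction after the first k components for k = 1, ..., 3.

Step 1 — total variance = trace(Sigma) = Σ λ_i = 56 + 32 + 10 = 98.

Step 2 — fraction explained by component i = λ_i / Σ λ:
  PC1: 56/98 = 0.5714
  PC2: 32/98 = 0.3265
  PC3: 10/98 = 0.102

Step 3 — cumulative fraction after k components = (λ_1 + ... + λ_k) / Σ λ:
  k = 1: 56/98 = 0.5714
  k = 2: (56 + 32)/98 = 88/98 = 0.898
  k = 3: (56 + 32 + 10)/98 = 98/98 = 1

Summary (fraction, with percent):

explained: PC1 0.5714 (57.14%), PC2 0.3265 (32.65%), PC3 0.102 (10.2%);  cumulative: 0.5714, 0.898, 1


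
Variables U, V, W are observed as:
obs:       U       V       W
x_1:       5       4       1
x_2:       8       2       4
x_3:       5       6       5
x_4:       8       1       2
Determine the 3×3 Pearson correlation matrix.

Step 1 — column means:
  mean(U) = (5 + 8 + 5 + 8) / 4 = 26/4 = 6.5
  mean(V) = (4 + 2 + 6 + 1) / 4 = 13/4 = 3.25
  mean(W) = (1 + 4 + 5 + 2) / 4 = 12/4 = 3

Step 2 — sample variances and covariances s[i,j] = (1/(n-1)) · Σ_k (x_{k,i} - mean_i) · (x_{k,j} - mean_j), with n-1 = 3:
  s[U,U] = ((-1.5)·(-1.5) + (1.5)·(1.5) + (-1.5)·(-1.5) + (1.5)·(1.5)) / 3 = 9/3 = 3
  s[U,V] = ((-1.5)·(0.75) + (1.5)·(-1.25) + (-1.5)·(2.75) + (1.5)·(-2.25)) / 3 = -10.5/3 = -3.5
  s[U,W] = ((-1.5)·(-2) + (1.5)·(1) + (-1.5)·(2) + (1.5)·(-1)) / 3 = 0/3 = 0
  s[V,V] = ((0.75)·(0.75) + (-1.25)·(-1.25) + (2.75)·(2.75) + (-2.25)·(-2.25)) / 3 = 14.75/3 = 4.9167
  s[V,W] = ((0.75)·(-2) + (-1.25)·(1) + (2.75)·(2) + (-2.25)·(-1)) / 3 = 5/3 = 1.6667
  s[W,W] = ((-2)·(-2) + (1)·(1) + (2)·(2) + (-1)·(-1)) / 3 = 10/3 = 3.3333
  Sample standard deviations s_i = √(s[i,i]):
  s(U) = √(3) = 1.7321
  s(V) = √(4.9167) = 2.2174
  s(W) = √(3.3333) = 1.8257

Step 3 — r_{ij} = s_{ij} / (s_i · s_j):
  r[U,U] = 1 (diagonal).
  r[U,V] = -3.5 / (1.7321 · 2.2174) = -3.5 / 3.8406 = -0.9113
  r[U,W] = 0 / (1.7321 · 1.8257) = 0 / 3.1623 = 0
  r[V,V] = 1 (diagonal).
  r[V,W] = 1.6667 / (2.2174 · 1.8257) = 1.6667 / 4.0483 = 0.4117
  r[W,W] = 1 (diagonal).

R is symmetric with unit diagonal. Assembling:

R = [[1, -0.9113, 0],
 [-0.9113, 1, 0.4117],
 [0, 0.4117, 1]]


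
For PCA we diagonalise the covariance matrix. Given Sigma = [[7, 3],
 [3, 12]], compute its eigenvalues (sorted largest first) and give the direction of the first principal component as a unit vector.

Step 1 — characteristic polynomial of 2×2 Sigma:
  det(Sigma - λI) = λ² - trace · λ + det = 0.
  trace = 7 + 12 = 19, det = 7·12 - (3)² = 75.
Step 2 — discriminant:
  Δ = trace² - 4·det = 361 - 300 = 61.
Step 3 — eigenvalues:
  λ = (trace ± √Δ)/2 = (19 ± 7.8102)/2,
  λ_1 = 13.4051,  λ_2 = 5.5949.

Step 4 — unit eigenvector for λ_1: solve (Sigma - λ_1 I)v = 0. First row:
  (7 - 13.4051)·v_x + (3)·v_y = 0, i.e. (-6.4051)·v_x + (3)·v_y = 0,
  so v ∝ (b, λ_1 - a) = (3, 6.4051) = u.
  ||u|| = √((3)² + (6.4051)²) = √(50.0256) ≈ 7.0729,
  v_1 = u/||u|| ≈ (0.4242, 0.9056) (||v_1|| = 1).

λ_1 = 13.4051,  λ_2 = 5.5949;  v_1 ≈ (0.4242, 0.9056)


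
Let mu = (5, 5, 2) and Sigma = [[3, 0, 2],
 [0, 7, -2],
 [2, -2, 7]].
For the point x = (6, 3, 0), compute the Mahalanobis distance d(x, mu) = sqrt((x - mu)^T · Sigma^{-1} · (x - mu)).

Step 1 — centre the observation: (x - mu) = (1, -2, -2).

Step 2 — invert Sigma (cofactor / det for 3×3, or solve directly):
  Sigma^{-1} = [[0.4206, -0.0374, -0.1308],
 [-0.0374, 0.1589, 0.0561],
 [-0.1308, 0.0561, 0.1963]].

Step 3 — form the quadratic (x - mu)^T · Sigma^{-1} · (x - mu):
  Sigma^{-1} · (x - mu) = (0.757, -0.4673, -0.6355).
  (x - mu)^T · [Sigma^{-1} · (x - mu)] = (1)·(0.757) + (-2)·(-0.4673) + (-2)·(-0.6355) = 2.9626.

Step 4 — take square root: d = √(2.9626) ≈ 1.7212.

d(x, mu) = √(2.9626) ≈ 1.7212


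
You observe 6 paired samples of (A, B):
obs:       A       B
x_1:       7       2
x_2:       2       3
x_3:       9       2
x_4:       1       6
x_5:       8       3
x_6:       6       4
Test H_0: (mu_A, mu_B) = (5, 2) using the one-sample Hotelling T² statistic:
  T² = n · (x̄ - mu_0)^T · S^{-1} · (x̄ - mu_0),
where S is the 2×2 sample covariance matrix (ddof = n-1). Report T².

Step 1 — sample mean vector:
  mean(A) = (7 + 2 + 9 + 1 + 8 + 6) / 6 = 33/6 = 5.5
  mean(B) = (2 + 3 + 2 + 6 + 3 + 4) / 6 = 20/6 = 3.3333
  x̄ = (5.5, 3.3333),  deviation x̄ - mu_0 = (5.5, 3.3333) - (5, 2) = (0.5, 1.3333).

Step 2 — sample covariance matrix, S[i,j] = (1/(n-1)) · Σ_k (x_{k,i} - mean_i) · (x_{k,j} - mean_j), divisor n-1 = 5:
  S[A,A] = ((1.5)·(1.5) + (-3.5)·(-3.5) + (3.5)·(3.5) + (-4.5)·(-4.5) + (2.5)·(2.5) + (0.5)·(0.5)) / 5 = 53.5/5 = 10.7
  S[A,B] = ((1.5)·(-1.3333) + (-3.5)·(-0.3333) + (3.5)·(-1.3333) + (-4.5)·(2.6667) + (2.5)·(-0.3333) + (0.5)·(0.6667)) / 5 = -18/5 = -3.6
  S[B,B] = ((-1.3333)·(-1.3333) + (-0.3333)·(-0.3333) + (-1.3333)·(-1.3333) + (2.6667)·(2.6667) + (-0.3333)·(-0.3333) + (0.6667)·(0.6667)) / 5 = 11.3333/5 = 2.2667
  S = [[10.7, -3.6],
 [-3.6, 2.2667]].

Step 3 — invert S. det(S) = 10.7·2.2667 - (-3.6)² = 11.2933.
  S^{-1} = (1/det) · [[d, -b], [-b, a]] = [[0.2007, 0.3188],
 [0.3188, 0.9475]].

Step 4 — quadratic form (x̄ - mu_0)^T · S^{-1} · (x̄ - mu_0):
  S^{-1} · (x̄ - mu_0) = (0.5254, 1.4227),
  (x̄ - mu_0)^T · [...] = (0.5)·(0.5254) + (1.3333)·(1.4227) = 2.1596.

Step 5 — scale by n: T² = 6 · 2.1596 = 12.9575.

T² ≈ 12.9575


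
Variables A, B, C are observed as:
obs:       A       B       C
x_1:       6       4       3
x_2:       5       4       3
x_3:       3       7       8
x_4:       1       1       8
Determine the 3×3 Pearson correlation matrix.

Step 1 — column means:
  mean(A) = (6 + 5 + 3 + 1) / 4 = 15/4 = 3.75
  mean(B) = (4 + 4 + 7 + 1) / 4 = 16/4 = 4
  mean(C) = (3 + 3 + 8 + 8) / 4 = 22/4 = 5.5

Step 2 — sample variances and covariances s[i,j] = (1/(n-1)) · Σ_k (x_{k,i} - mean_i) · (x_{k,j} - mean_j), with n-1 = 3:
  s[A,A] = ((2.25)·(2.25) + (1.25)·(1.25) + (-0.75)·(-0.75) + (-2.75)·(-2.75)) / 3 = 14.75/3 = 4.9167
  s[A,B] = ((2.25)·(0) + (1.25)·(0) + (-0.75)·(3) + (-2.75)·(-3)) / 3 = 6/3 = 2
  s[A,C] = ((2.25)·(-2.5) + (1.25)·(-2.5) + (-0.75)·(2.5) + (-2.75)·(2.5)) / 3 = -17.5/3 = -5.8333
  s[B,B] = ((0)·(0) + (0)·(0) + (3)·(3) + (-3)·(-3)) / 3 = 18/3 = 6
  s[B,C] = ((0)·(-2.5) + (0)·(-2.5) + (3)·(2.5) + (-3)·(2.5)) / 3 = 0/3 = 0
  s[C,C] = ((-2.5)·(-2.5) + (-2.5)·(-2.5) + (2.5)·(2.5) + (2.5)·(2.5)) / 3 = 25/3 = 8.3333
  Sample standard deviations s_i = √(s[i,i]):
  s(A) = √(4.9167) = 2.2174
  s(B) = √(6) = 2.4495
  s(C) = √(8.3333) = 2.8868

Step 3 — r_{ij} = s_{ij} / (s_i · s_j):
  r[A,A] = 1 (diagonal).
  r[A,B] = 2 / (2.2174 · 2.4495) = 2 / 5.4314 = 0.3682
  r[A,C] = -5.8333 / (2.2174 · 2.8868) = -5.8333 / 6.401 = -0.9113
  r[B,B] = 1 (diagonal).
  r[B,C] = 0 / (2.4495 · 2.8868) = 0 / 7.0711 = 0
  r[C,C] = 1 (diagonal).

R is symmetric with unit diagonal. Assembling:

R = [[1, 0.3682, -0.9113],
 [0.3682, 1, 0],
 [-0.9113, 0, 1]]


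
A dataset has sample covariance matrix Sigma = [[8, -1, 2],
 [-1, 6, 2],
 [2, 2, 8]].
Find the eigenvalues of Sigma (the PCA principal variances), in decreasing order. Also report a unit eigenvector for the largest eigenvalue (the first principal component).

Step 1 — characteristic polynomial p(λ) = det(λI - Sigma) = λ³ - tr·λ² + c_1·λ - det, where tr = trace, c_1 = sum of the principal 2×2 minors, det = det(Sigma):
  tr = 8 + 6 + 8 = 22,
  c_1 = (8·6 - (-1)²) + (8·8 - (2)²) + (6·8 - (2)²) = 47 + 60 + 44 = 151,
  det = 8·(6·8 - (2)²) - (-1)·((-1)·8 - (2)·(2)) + (2)·((-1)·(2) - 6·(2)) = 8·(44) - (-1)·(-12) + (2)·(-14) = 312.
  So p(λ) = λ³ - 22λ² + 151λ - 312.
Step 2 — look for an integer root (rational root theorem: any rational root is an integer divisor of 312). Testing λ = 8:
  p(8) = 512 - 1408 + 1208 - 312 = 0  ✓
  Dividing out (λ - 8): p(λ) = (λ - 8)(λ² - 14λ + 39).
Step 3 — remaining eigenvalues from the quadratic λ² - 14λ + 39 = 0:
  Δ = 14² - 4·39 = 196 - 156 = 40,  λ = (14 ± √40)/2 = (14 ± 6.3246)/2 ≈ 10.1623 or 3.8377.
  Sorted: λ_1 = 10.1623,  λ_2 = 8,  λ_3 = 3.8377  (check: sum = 22 = tr ✓).

Step 4 — unit eigenvector for λ_1 ≈ 10.1623: v spans the null space of (Sigma - λ_1 I), whose rows are
  r_1 = (-2.1623, -1, 2),  r_2 = (-1, -4.1623, 2),  r_3 = (2, 2, -2.1623).
  v is orthogonal to every row, so take v ∝ r_1 × r_2 = ((-1)·(2) - (2)·(-4.1623), (2)·(-1) - (-2.1623)·(2), (-2.1623)·(-4.1623) - (-1)·(-1)) ≈ (6.3246, 2.3246, 8).
  Let u = (6.3246, 2.3246, 8).
  ||u|| = √((6.3246)² + (2.3246)² + (8)²) = √(109.4036) ≈ 10.4596,  v_1 = u/||u|| ≈ (0.6047, 0.2222, 0.7648) (||v_1|| = 1).

λ_1 = 10.1623,  λ_2 = 8,  λ_3 = 3.8377;  v_1 ≈ (0.6047, 0.2222, 0.7648)


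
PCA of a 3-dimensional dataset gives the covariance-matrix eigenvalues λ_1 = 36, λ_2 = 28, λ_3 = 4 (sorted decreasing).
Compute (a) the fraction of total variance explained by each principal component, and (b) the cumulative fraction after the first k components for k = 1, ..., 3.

Step 1 — total variance = trace(Sigma) = Σ λ_i = 36 + 28 + 4 = 68.

Step 2 — fraction explained by component i = λ_i / Σ λ:
  PC1: 36/68 = 0.5294
  PC2: 28/68 = 0.4118
  PC3: 4/68 = 0.0588

Step 3 — cumulative fraction after k components = (λ_1 + ... + λ_k) / Σ λ:
  k = 1: 36/68 = 0.5294
  k = 2: (36 + 28)/68 = 64/68 = 0.9412
  k = 3: (36 + 28 + 4)/68 = 68/68 = 1

Summary (fraction, with percent):

explained: PC1 0.5294 (52.94%), PC2 0.4118 (41.18%), PC3 0.0588 (5.88%);  cumulative: 0.5294, 0.9412, 1


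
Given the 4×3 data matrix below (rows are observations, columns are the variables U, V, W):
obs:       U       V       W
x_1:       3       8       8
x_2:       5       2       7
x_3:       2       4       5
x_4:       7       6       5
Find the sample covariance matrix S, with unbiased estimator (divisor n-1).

Step 1 — column means:
  mean(U) = (3 + 5 + 2 + 7) / 4 = 17/4 = 4.25
  mean(V) = (8 + 2 + 4 + 6) / 4 = 20/4 = 5
  mean(W) = (8 + 7 + 5 + 5) / 4 = 25/4 = 6.25

Step 2 — sample covariance S[i,j] = (1/(n-1)) · Σ_k (x_{k,i} - mean_i) · (x_{k,j} - mean_j), with n-1 = 3.
  S[U,U] = ((-1.25)·(-1.25) + (0.75)·(0.75) + (-2.25)·(-2.25) + (2.75)·(2.75)) / 3 = 14.75/3 = 4.9167
  S[U,V] = ((-1.25)·(3) + (0.75)·(-3) + (-2.25)·(-1) + (2.75)·(1)) / 3 = -1/3 = -0.3333
  S[U,W] = ((-1.25)·(1.75) + (0.75)·(0.75) + (-2.25)·(-1.25) + (2.75)·(-1.25)) / 3 = -2.25/3 = -0.75
  S[V,V] = ((3)·(3) + (-3)·(-3) + (-1)·(-1) + (1)·(1)) / 3 = 20/3 = 6.6667
  S[V,W] = ((3)·(1.75) + (-3)·(0.75) + (-1)·(-1.25) + (1)·(-1.25)) / 3 = 3/3 = 1
  S[W,W] = ((1.75)·(1.75) + (0.75)·(0.75) + (-1.25)·(-1.25) + (-1.25)·(-1.25)) / 3 = 6.75/3 = 2.25

S is symmetric (S[j,i] = S[i,j]). Assembling:

S = [[4.9167, -0.3333, -0.75],
 [-0.3333, 6.6667, 1],
 [-0.75, 1, 2.25]]


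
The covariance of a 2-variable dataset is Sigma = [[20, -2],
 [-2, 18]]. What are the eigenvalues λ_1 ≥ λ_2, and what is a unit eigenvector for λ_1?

Step 1 — characteristic polynomial of 2×2 Sigma:
  det(Sigma - λI) = λ² - trace · λ + det = 0.
  trace = 20 + 18 = 38, det = 20·18 - (-2)² = 356.
Step 2 — discriminant:
  Δ = trace² - 4·det = 1444 - 1424 = 20.
Step 3 — eigenvalues:
  λ = (trace ± √Δ)/2 = (38 ± 4.4721)/2,
  λ_1 = 21.2361,  λ_2 = 16.7639.

Step 4 — unit eigenvector for λ_1: solve (Sigma - λ_1 I)v = 0. First row:
  (20 - 21.2361)·v_x + (-2)·v_y = 0, i.e. (-1.2361)·v_x + (-2)·v_y = 0,
  so v ∝ (b, λ_1 - a) = (-2, 1.2361); multiply by -1 so the first entry is positive: u = (2, -1.2361).
  ||u|| = √((2)² + (-1.2361)²) = √(5.5279) ≈ 2.3511,
  v_1 = u/||u|| ≈ (0.8507, -0.5257) (||v_1|| = 1).

λ_1 = 21.2361,  λ_2 = 16.7639;  v_1 ≈ (0.8507, -0.5257)


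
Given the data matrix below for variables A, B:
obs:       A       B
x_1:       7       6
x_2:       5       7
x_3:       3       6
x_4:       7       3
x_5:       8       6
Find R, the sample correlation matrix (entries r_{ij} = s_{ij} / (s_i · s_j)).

Step 1 — column means:
  mean(A) = (7 + 5 + 3 + 7 + 8) / 5 = 30/5 = 6
  mean(B) = (6 + 7 + 6 + 3 + 6) / 5 = 28/5 = 5.6

Step 2 — sample variances and covariances s[i,j] = (1/(n-1)) · Σ_k (x_{k,i} - mean_i) · (x_{k,j} - mean_j), with n-1 = 4:
  s[A,A] = ((1)·(1) + (-1)·(-1) + (-3)·(-3) + (1)·(1) + (2)·(2)) / 4 = 16/4 = 4
  s[A,B] = ((1)·(0.4) + (-1)·(1.4) + (-3)·(0.4) + (1)·(-2.6) + (2)·(0.4)) / 4 = -4/4 = -1
  s[B,B] = ((0.4)·(0.4) + (1.4)·(1.4) + (0.4)·(0.4) + (-2.6)·(-2.6) + (0.4)·(0.4)) / 4 = 9.2/4 = 2.3
  Sample standard deviations s_i = √(s[i,i]):
  s(A) = √(4) = 2
  s(B) = √(2.3) = 1.5166

Step 3 — r_{ij} = s_{ij} / (s_i · s_j):
  r[A,A] = 1 (diagonal).
  r[A,B] = -1 / (2 · 1.5166) = -1 / 3.0332 = -0.3297
  r[B,B] = 1 (diagonal).

R is symmetric with unit diagonal. Assembling:

R = [[1, -0.3297],
 [-0.3297, 1]]
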